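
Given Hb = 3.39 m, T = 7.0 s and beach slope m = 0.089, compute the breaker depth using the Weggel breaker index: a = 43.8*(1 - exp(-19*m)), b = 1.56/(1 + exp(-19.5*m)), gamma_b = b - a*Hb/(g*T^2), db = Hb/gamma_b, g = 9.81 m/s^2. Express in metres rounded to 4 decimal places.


a = 43.8 * (1 - exp(-19 * m))
exp(-19 * 0.089) = exp(-1.6910) = 0.184335
a = 43.8 * (1 - 0.184335) = 35.726123
b = 1.56 / (1 + exp(-19.5 * m))
exp(-19.5 * 0.089) = exp(-1.7355) = 0.176312
b = 1.56 / (1 + 0.176312) = 1.326179
Hb / (g * T^2) = 3.39 / (9.81 * 7.0^2) = 3.39 / 480.6900 = 0.00705236
gamma_b = b - a * Hb/(g*T^2) = 1.326179 - 35.726123 * 0.00705236 = 1.074225
db = Hb / gamma_b = 3.39 / 1.074225
db = 3.1558 m

3.1558


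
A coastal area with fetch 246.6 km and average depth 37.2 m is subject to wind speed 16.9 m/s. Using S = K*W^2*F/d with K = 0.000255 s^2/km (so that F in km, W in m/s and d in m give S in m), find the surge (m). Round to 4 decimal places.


S = K * W^2 * F / d
W^2 = 16.9^2 = 285.61
S = 0.000255 * 285.61 * 246.6 / 37.2
Numerator = 0.000255 * 285.61 * 246.6 = 17.960014
S = 17.960014 / 37.2 = 0.4828 m

0.4828


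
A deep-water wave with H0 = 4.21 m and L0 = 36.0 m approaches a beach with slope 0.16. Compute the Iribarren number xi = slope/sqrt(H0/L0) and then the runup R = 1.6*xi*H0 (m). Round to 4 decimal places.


xi = slope / sqrt(H0/L0)
H0/L0 = 4.21/36.0 = 0.116944
sqrt(0.116944) = 0.341971
xi = 0.16 / 0.341971 = 0.467875
R = 1.6 * xi * H0 = 1.6 * 0.467875 * 4.21
R = 3.1516 m

3.1516


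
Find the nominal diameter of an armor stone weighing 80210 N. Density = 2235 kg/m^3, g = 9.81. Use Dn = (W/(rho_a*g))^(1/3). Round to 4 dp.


V = W / (rho_a * g)
V = 80210 / (2235 * 9.81)
V = 80210 / 21925.35
V = 3.658322 m^3
Dn = V^(1/3) = 3.658322^(1/3)
Dn = 1.5409 m

1.5409


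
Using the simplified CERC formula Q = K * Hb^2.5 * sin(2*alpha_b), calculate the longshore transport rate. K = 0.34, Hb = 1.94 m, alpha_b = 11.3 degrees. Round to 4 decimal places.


Q = K * Hb^2.5 * sin(2 * alpha_b)
Hb^2.5 = 1.94^2.5 = 5.242088
sin(2 * 11.3) = sin(22.6) = 0.384295
Q = 0.34 * 5.242088 * 0.384295
Q = 0.6849 m^3/s

0.6849


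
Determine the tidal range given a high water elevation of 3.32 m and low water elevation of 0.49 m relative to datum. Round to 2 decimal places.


Tidal range = High water - Low water
Tidal range = 3.32 - (0.49)
Tidal range = 2.83 m

2.83


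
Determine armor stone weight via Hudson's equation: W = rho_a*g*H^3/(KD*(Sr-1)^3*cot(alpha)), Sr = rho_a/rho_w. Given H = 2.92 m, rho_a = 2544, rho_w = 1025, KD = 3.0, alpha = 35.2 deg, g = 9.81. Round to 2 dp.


Sr = rho_a / rho_w = 2544 / 1025 = 2.481951
(Sr - 1) = 1.481951
(Sr - 1)^3 = 3.254631
cot(35.2) = 1 / tan(35.2) = 1 / 0.705422 = 1.417590
Numerator = 2544 * 9.81 * 2.92^3 = 621347.6623
Denominator = 3.0 * 3.254631 * 1.417590 = 13.841200
W = 621347.6623 / 13.841200
W = 44891.17 N

44891.17


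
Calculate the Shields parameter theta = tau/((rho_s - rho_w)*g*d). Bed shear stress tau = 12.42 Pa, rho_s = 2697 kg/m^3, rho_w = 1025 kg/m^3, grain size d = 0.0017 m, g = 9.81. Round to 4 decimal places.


theta = tau / ((rho_s - rho_w) * g * d)
rho_s - rho_w = 2697 - 1025 = 1672
Denominator = 1672 * 9.81 * 0.0017 = 27.883944
theta = 12.42 / 27.883944
theta = 0.4454

0.4454


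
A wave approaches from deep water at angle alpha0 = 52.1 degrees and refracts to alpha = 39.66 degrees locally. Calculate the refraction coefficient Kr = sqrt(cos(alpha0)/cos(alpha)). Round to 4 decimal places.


Kr = sqrt(cos(alpha0) / cos(alpha))
cos(52.1) = 0.614285
cos(39.66) = 0.769845
Kr = sqrt(0.614285 / 0.769845)
Kr = sqrt(0.797933)
Kr = 0.8933

0.8933


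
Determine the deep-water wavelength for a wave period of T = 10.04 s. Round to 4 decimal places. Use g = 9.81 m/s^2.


L0 = g * T^2 / (2 * pi)
L0 = 9.81 * 10.04^2 / (2 * pi)
L0 = 9.81 * 100.8016 / 6.28319
L0 = 988.8637 / 6.28319
L0 = 157.3825 m

157.3825


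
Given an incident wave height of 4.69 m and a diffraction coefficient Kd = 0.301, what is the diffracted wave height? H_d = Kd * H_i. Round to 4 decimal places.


H_d = Kd * H_i
H_d = 0.301 * 4.69
H_d = 1.4117 m

1.4117


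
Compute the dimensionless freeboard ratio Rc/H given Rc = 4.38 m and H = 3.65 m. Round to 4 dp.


Relative freeboard = Rc / H
= 4.38 / 3.65
= 1.2000

1.2000


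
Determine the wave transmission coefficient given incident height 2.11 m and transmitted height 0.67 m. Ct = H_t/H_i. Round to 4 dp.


Ct = H_t / H_i
Ct = 0.67 / 2.11
Ct = 0.3175

0.3175


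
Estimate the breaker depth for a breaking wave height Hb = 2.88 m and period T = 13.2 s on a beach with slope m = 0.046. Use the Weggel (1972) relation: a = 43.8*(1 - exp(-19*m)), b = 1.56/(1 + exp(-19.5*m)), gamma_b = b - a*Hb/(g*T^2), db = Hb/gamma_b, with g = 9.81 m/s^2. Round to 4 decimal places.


a = 43.8 * (1 - exp(-19 * m))
exp(-19 * 0.046) = exp(-0.8740) = 0.417279
a = 43.8 * (1 - 0.417279) = 25.523176
b = 1.56 / (1 + exp(-19.5 * m))
exp(-19.5 * 0.046) = exp(-0.8970) = 0.407791
b = 1.56 / (1 + 0.407791) = 1.108119
Hb / (g * T^2) = 2.88 / (9.81 * 13.2^2) = 2.88 / 1709.2944 = 0.00168491
gamma_b = b - a * Hb/(g*T^2) = 1.108119 - 25.523176 * 0.00168491 = 1.065115
db = Hb / gamma_b = 2.88 / 1.065115
db = 2.7039 m

2.7039


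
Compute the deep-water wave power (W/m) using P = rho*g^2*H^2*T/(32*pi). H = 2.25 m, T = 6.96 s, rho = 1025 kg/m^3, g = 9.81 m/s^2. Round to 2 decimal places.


P = rho * g^2 * H^2 * T / (32 * pi)
P = 1025 * 9.81^2 * 2.25^2 * 6.96 / (32 * pi)
P = 1025 * 96.2361 * 5.0625 * 6.96 / 100.53096
P = 34572.94 W/m

34572.94


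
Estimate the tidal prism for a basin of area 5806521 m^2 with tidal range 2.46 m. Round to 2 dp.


Tidal prism = Area * Tidal range
P = 5806521 * 2.46
P = 14284041.66 m^3

14284041.66


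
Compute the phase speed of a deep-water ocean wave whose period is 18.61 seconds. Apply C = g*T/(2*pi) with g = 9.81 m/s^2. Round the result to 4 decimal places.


We use the deep-water celerity formula:
C = g * T / (2 * pi)
C = 9.81 * 18.61 / (2 * 3.14159...)
C = 182.564100 / 6.283185
C = 29.0560 m/s

29.0560


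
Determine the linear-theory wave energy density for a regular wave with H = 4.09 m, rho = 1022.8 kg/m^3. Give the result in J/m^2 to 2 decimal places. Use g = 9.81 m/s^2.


E = (1/8) * rho * g * H^2
E = (1/8) * 1022.8 * 9.81 * 4.09^2
E = 0.125 * 1022.8 * 9.81 * 16.7281
E = 20980.53 J/m^2

20980.53


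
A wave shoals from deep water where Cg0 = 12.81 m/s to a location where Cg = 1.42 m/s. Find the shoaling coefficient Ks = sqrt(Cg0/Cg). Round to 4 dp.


Ks = sqrt(Cg0 / Cg)
Ks = sqrt(12.81 / 1.42)
Ks = sqrt(9.0211)
Ks = 3.0035

3.0035


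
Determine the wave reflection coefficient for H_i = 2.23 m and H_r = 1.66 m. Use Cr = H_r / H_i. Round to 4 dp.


Cr = H_r / H_i
Cr = 1.66 / 2.23
Cr = 0.7444

0.7444


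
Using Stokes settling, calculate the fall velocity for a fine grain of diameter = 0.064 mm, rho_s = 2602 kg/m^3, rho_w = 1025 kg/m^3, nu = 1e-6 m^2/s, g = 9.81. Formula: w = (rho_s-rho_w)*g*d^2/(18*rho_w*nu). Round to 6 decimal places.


w = (rho_s - rho_w) * g * d^2 / (18 * rho_w * nu)
d = 0.064 mm = 0.000064 m
rho_s - rho_w = 2602 - 1025 = 1577
Numerator = 1577 * 9.81 * (0.000064)^2 = 0.000063366636
Denominator = 18 * 1025 * 1e-6 = 0.018450
w = 0.003435 m/s

0.003435


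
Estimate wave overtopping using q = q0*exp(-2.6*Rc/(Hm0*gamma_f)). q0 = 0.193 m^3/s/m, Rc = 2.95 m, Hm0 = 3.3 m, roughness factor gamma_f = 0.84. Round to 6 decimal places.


q = q0 * exp(-2.6 * Rc / (Hm0 * gamma_f))
Exponent = -2.6 * 2.95 / (3.3 * 0.84)
= -2.6 * 2.95 / 2.7720
= -2.766955
exp(-2.766955) = 0.062853
q = 0.193 * 0.062853
q = 0.012131 m^3/s/m

0.012131


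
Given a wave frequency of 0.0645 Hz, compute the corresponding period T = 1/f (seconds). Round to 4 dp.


T = 1 / f
T = 1 / 0.0645
T = 15.5039 s

15.5039


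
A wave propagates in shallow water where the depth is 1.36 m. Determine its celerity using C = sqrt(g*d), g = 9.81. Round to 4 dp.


Using the shallow-water approximation:
C = sqrt(g * d) = sqrt(9.81 * 1.36)
C = sqrt(13.3416)
C = 3.6526 m/s

3.6526


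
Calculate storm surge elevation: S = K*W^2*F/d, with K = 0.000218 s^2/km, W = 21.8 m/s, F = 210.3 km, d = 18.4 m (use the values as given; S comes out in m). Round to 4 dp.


S = K * W^2 * F / d
W^2 = 21.8^2 = 475.24
S = 0.000218 * 475.24 * 210.3 / 18.4
Numerator = 0.000218 * 475.24 * 210.3 = 21.787568
S = 21.787568 / 18.4 = 1.1841 m

1.1841


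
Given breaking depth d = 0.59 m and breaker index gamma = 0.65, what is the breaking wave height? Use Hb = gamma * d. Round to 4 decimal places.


Hb = gamma * d
Hb = 0.65 * 0.59
Hb = 0.3835 m

0.3835


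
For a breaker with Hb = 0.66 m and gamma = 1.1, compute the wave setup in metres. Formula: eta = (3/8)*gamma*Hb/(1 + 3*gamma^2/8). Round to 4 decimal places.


eta = (3/8) * gamma * Hb / (1 + 3*gamma^2/8)
Numerator = (3/8) * 1.1 * 0.66 = 0.272250
Denominator = 1 + 3*1.1^2/8 = 1 + 0.453750 = 1.453750
eta = 0.272250 / 1.453750
eta = 0.1873 m

0.1873


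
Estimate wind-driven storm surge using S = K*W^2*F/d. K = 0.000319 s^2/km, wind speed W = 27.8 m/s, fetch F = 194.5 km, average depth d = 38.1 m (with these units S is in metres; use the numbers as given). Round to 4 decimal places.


S = K * W^2 * F / d
W^2 = 27.8^2 = 772.84
S = 0.000319 * 772.84 * 194.5 / 38.1
Numerator = 0.000319 * 772.84 * 194.5 = 47.951244
S = 47.951244 / 38.1 = 1.2586 m

1.2586


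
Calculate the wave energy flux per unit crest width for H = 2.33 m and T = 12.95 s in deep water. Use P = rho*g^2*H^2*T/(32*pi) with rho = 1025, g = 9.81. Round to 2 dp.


P = rho * g^2 * H^2 * T / (32 * pi)
P = 1025 * 9.81^2 * 2.33^2 * 12.95 / (32 * pi)
P = 1025 * 96.2361 * 5.4289 * 12.95 / 100.53096
P = 68983.25 W/m

68983.25


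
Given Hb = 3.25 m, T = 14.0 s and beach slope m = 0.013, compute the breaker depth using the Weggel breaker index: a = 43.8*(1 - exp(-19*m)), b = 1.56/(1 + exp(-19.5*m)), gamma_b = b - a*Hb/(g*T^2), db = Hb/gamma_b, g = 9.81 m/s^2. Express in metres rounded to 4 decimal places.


a = 43.8 * (1 - exp(-19 * m))
exp(-19 * 0.013) = exp(-0.2470) = 0.781141
a = 43.8 * (1 - 0.781141) = 9.586038
b = 1.56 / (1 + exp(-19.5 * m))
exp(-19.5 * 0.013) = exp(-0.2535) = 0.776080
b = 1.56 / (1 + 0.776080) = 0.878339
Hb / (g * T^2) = 3.25 / (9.81 * 14.0^2) = 3.25 / 1922.7600 = 0.00169028
gamma_b = b - a * Hb/(g*T^2) = 0.878339 - 9.586038 * 0.00169028 = 0.862136
db = Hb / gamma_b = 3.25 / 0.862136
db = 3.7697 m

3.7697


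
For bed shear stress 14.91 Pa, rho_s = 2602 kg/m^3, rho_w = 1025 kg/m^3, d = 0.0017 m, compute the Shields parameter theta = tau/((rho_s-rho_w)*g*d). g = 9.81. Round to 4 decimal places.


theta = tau / ((rho_s - rho_w) * g * d)
rho_s - rho_w = 2602 - 1025 = 1577
Denominator = 1577 * 9.81 * 0.0017 = 26.299629
theta = 14.91 / 26.299629
theta = 0.5669

0.5669


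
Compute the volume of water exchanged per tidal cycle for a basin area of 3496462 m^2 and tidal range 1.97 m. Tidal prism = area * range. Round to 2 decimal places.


Tidal prism = Area * Tidal range
P = 3496462 * 1.97
P = 6888030.14 m^3

6888030.14


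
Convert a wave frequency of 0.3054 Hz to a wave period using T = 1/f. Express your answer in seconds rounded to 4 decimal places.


T = 1 / f
T = 1 / 0.3054
T = 3.2744 s

3.2744


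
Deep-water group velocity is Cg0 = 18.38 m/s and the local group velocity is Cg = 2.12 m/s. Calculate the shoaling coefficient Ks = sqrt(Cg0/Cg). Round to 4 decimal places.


Ks = sqrt(Cg0 / Cg)
Ks = sqrt(18.38 / 2.12)
Ks = sqrt(8.6698)
Ks = 2.9445

2.9445


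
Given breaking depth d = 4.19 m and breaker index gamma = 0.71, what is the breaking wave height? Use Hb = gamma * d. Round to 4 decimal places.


Hb = gamma * d
Hb = 0.71 * 4.19
Hb = 2.9749 m

2.9749


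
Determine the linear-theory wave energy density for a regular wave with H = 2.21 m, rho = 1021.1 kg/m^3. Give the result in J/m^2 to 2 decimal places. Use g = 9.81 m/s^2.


E = (1/8) * rho * g * H^2
E = (1/8) * 1021.1 * 9.81 * 2.21^2
E = 0.125 * 1021.1 * 9.81 * 4.8841
E = 6115.50 J/m^2

6115.50


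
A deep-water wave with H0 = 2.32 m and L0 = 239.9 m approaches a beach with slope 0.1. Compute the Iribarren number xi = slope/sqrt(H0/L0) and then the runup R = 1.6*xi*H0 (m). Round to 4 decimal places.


xi = slope / sqrt(H0/L0)
H0/L0 = 2.32/239.9 = 0.009671
sqrt(0.009671) = 0.098340
xi = 0.1 / 0.098340 = 1.016883
R = 1.6 * xi * H0 = 1.6 * 1.016883 * 2.32
R = 3.7747 m

3.7747


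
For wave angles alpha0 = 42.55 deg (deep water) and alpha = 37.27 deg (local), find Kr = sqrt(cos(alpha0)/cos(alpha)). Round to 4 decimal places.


Kr = sqrt(cos(alpha0) / cos(alpha))
cos(42.55) = 0.736687
cos(37.27) = 0.795791
Kr = sqrt(0.736687 / 0.795791)
Kr = sqrt(0.925730)
Kr = 0.9621

0.9621


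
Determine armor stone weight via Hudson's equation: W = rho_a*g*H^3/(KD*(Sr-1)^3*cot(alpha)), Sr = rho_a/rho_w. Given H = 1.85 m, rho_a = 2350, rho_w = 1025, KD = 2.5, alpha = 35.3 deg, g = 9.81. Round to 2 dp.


Sr = rho_a / rho_w = 2350 / 1025 = 2.292683
(Sr - 1) = 1.292683
(Sr - 1)^3 = 2.160111
cot(35.3) = 1 / tan(35.3) = 1 / 0.708039 = 1.412351
Numerator = 2350 * 9.81 * 1.85^3 = 145966.1169
Denominator = 2.5 * 2.160111 * 1.412351 = 7.627085
W = 145966.1169 / 7.627085
W = 19137.86 N

19137.86


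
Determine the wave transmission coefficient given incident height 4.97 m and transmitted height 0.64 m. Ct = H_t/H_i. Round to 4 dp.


Ct = H_t / H_i
Ct = 0.64 / 4.97
Ct = 0.1288

0.1288


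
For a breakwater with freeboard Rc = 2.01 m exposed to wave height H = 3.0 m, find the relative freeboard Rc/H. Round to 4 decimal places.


Relative freeboard = Rc / H
= 2.01 / 3.0
= 0.6700

0.6700


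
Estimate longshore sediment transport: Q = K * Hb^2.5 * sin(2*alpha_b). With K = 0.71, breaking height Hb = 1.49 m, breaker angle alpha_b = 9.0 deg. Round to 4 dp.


Q = K * Hb^2.5 * sin(2 * alpha_b)
Hb^2.5 = 1.49^2.5 = 2.709977
sin(2 * 9.0) = sin(18.0) = 0.309017
Q = 0.71 * 2.709977 * 0.309017
Q = 0.5946 m^3/s

0.5946


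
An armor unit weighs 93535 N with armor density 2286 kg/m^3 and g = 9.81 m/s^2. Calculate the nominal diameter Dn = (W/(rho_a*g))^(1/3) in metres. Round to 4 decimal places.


V = W / (rho_a * g)
V = 93535 / (2286 * 9.81)
V = 93535 / 22425.66
V = 4.170892 m^3
Dn = V^(1/3) = 4.170892^(1/3)
Dn = 1.6097 m

1.6097


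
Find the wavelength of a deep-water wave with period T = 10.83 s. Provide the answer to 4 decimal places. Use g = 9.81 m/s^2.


L0 = g * T^2 / (2 * pi)
L0 = 9.81 * 10.83^2 / (2 * pi)
L0 = 9.81 * 117.2889 / 6.28319
L0 = 1150.6041 / 6.28319
L0 = 183.1243 m

183.1243


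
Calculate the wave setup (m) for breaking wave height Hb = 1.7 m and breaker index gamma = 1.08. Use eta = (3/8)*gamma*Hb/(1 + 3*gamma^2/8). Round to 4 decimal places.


eta = (3/8) * gamma * Hb / (1 + 3*gamma^2/8)
Numerator = (3/8) * 1.08 * 1.7 = 0.688500
Denominator = 1 + 3*1.08^2/8 = 1 + 0.437400 = 1.437400
eta = 0.688500 / 1.437400
eta = 0.4790 m

0.4790


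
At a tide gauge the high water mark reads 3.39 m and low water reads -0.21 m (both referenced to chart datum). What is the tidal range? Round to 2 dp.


Tidal range = High water - Low water
Tidal range = 3.39 - (-0.21)
Tidal range = 3.60 m

3.60


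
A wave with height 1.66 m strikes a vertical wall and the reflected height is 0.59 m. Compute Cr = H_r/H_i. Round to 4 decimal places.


Cr = H_r / H_i
Cr = 0.59 / 1.66
Cr = 0.3554

0.3554


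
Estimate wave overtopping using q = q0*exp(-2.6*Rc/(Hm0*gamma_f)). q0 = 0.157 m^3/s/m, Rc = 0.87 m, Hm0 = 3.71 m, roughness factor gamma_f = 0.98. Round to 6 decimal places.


q = q0 * exp(-2.6 * Rc / (Hm0 * gamma_f))
Exponent = -2.6 * 0.87 / (3.71 * 0.98)
= -2.6 * 0.87 / 3.6358
= -0.622146
exp(-0.622146) = 0.536791
q = 0.157 * 0.536791
q = 0.084276 m^3/s/m

0.084276


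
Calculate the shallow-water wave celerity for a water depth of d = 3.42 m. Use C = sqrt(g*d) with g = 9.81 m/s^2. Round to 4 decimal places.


Using the shallow-water approximation:
C = sqrt(g * d) = sqrt(9.81 * 3.42)
C = sqrt(33.5502)
C = 5.7923 m/s

5.7923


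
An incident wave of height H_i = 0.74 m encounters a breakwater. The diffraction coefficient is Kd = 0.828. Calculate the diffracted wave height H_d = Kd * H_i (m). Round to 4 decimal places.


H_d = Kd * H_i
H_d = 0.828 * 0.74
H_d = 0.6127 m

0.6127


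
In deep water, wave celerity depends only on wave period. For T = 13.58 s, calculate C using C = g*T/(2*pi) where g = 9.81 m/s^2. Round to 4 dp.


We use the deep-water celerity formula:
C = g * T / (2 * pi)
C = 9.81 * 13.58 / (2 * 3.14159...)
C = 133.219800 / 6.283185
C = 21.2026 m/s

21.2026


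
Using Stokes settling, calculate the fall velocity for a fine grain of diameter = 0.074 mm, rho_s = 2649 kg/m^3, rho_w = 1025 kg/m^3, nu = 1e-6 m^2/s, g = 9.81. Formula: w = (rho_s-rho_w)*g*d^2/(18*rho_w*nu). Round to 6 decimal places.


w = (rho_s - rho_w) * g * d^2 / (18 * rho_w * nu)
d = 0.074 mm = 0.000074 m
rho_s - rho_w = 2649 - 1025 = 1624
Numerator = 1624 * 9.81 * (0.000074)^2 = 0.000087240565
Denominator = 18 * 1025 * 1e-6 = 0.018450
w = 0.004728 m/s

0.004728


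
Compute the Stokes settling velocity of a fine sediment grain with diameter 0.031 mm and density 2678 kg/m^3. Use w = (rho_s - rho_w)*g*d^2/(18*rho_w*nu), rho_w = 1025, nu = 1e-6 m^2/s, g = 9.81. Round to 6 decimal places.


w = (rho_s - rho_w) * g * d^2 / (18 * rho_w * nu)
d = 0.031 mm = 0.000031 m
rho_s - rho_w = 2678 - 1025 = 1653
Numerator = 1653 * 9.81 * (0.000031)^2 = 0.000015583509
Denominator = 18 * 1025 * 1e-6 = 0.018450
w = 0.000845 m/s

0.000845


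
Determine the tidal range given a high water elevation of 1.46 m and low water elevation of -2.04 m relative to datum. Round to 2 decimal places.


Tidal range = High water - Low water
Tidal range = 1.46 - (-2.04)
Tidal range = 3.50 m

3.50


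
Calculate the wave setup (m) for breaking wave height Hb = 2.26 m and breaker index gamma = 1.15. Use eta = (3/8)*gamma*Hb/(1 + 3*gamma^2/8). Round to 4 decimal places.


eta = (3/8) * gamma * Hb / (1 + 3*gamma^2/8)
Numerator = (3/8) * 1.15 * 2.26 = 0.974625
Denominator = 1 + 3*1.15^2/8 = 1 + 0.495938 = 1.495938
eta = 0.974625 / 1.495938
eta = 0.6515 m

0.6515


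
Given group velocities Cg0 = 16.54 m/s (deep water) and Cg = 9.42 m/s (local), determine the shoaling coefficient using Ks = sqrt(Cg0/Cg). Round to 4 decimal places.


Ks = sqrt(Cg0 / Cg)
Ks = sqrt(16.54 / 9.42)
Ks = sqrt(1.7558)
Ks = 1.3251

1.3251


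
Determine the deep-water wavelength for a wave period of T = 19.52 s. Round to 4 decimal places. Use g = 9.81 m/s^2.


L0 = g * T^2 / (2 * pi)
L0 = 9.81 * 19.52^2 / (2 * pi)
L0 = 9.81 * 381.0304 / 6.28319
L0 = 3737.9082 / 6.28319
L0 = 594.9066 m

594.9066


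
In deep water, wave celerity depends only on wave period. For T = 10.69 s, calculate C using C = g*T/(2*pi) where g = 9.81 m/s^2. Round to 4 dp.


We use the deep-water celerity formula:
C = g * T / (2 * pi)
C = 9.81 * 10.69 / (2 * 3.14159...)
C = 104.868900 / 6.283185
C = 16.6904 m/s

16.6904


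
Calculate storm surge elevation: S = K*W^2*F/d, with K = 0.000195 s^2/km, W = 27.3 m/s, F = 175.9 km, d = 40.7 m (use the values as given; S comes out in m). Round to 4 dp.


S = K * W^2 * F / d
W^2 = 27.3^2 = 745.29
S = 0.000195 * 745.29 * 175.9 / 40.7
Numerator = 0.000195 * 745.29 * 175.9 = 25.563820
S = 25.563820 / 40.7 = 0.6281 m

0.6281


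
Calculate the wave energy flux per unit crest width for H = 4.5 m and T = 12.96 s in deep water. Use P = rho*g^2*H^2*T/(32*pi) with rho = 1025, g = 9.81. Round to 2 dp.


P = rho * g^2 * H^2 * T / (32 * pi)
P = 1025 * 9.81^2 * 4.5^2 * 12.96 / (32 * pi)
P = 1025 * 96.2361 * 20.2500 * 12.96 / 100.53096
P = 257508.79 W/m

257508.79


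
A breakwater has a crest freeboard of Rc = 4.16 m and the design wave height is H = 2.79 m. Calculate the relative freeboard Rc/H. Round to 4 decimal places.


Relative freeboard = Rc / H
= 4.16 / 2.79
= 1.4910

1.4910


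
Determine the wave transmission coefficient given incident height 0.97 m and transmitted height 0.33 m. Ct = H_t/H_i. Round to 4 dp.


Ct = H_t / H_i
Ct = 0.33 / 0.97
Ct = 0.3402

0.3402


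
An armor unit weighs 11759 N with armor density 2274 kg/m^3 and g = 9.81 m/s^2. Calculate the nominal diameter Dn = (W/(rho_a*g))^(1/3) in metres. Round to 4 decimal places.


V = W / (rho_a * g)
V = 11759 / (2274 * 9.81)
V = 11759 / 22307.94
V = 0.527122 m^3
Dn = V^(1/3) = 0.527122^(1/3)
Dn = 0.8078 m

0.8078


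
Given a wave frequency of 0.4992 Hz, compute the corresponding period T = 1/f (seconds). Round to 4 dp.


T = 1 / f
T = 1 / 0.4992
T = 2.0032 s

2.0032


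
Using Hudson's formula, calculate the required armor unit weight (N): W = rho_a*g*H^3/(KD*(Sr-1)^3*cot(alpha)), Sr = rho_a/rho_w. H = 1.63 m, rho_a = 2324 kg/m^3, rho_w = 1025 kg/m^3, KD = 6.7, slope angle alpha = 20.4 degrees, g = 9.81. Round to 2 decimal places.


Sr = rho_a / rho_w = 2324 / 1025 = 2.267317
(Sr - 1) = 1.267317
(Sr - 1)^3 = 2.035429
cot(20.4) = 1 / tan(20.4) = 1 / 0.371897 = 2.688919
Numerator = 2324 * 9.81 * 1.63^3 = 98734.2756
Denominator = 6.7 * 2.035429 * 2.688919 = 36.669786
W = 98734.2756 / 36.669786
W = 2692.52 N

2692.52


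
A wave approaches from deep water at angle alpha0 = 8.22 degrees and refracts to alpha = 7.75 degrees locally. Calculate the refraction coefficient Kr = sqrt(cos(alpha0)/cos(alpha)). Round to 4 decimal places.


Kr = sqrt(cos(alpha0) / cos(alpha))
cos(8.22) = 0.989726
cos(7.75) = 0.990866
Kr = sqrt(0.989726 / 0.990866)
Kr = sqrt(0.998850)
Kr = 0.9994

0.9994


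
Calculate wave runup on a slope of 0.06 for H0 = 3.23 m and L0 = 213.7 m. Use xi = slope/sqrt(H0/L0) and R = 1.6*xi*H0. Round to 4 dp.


xi = slope / sqrt(H0/L0)
H0/L0 = 3.23/213.7 = 0.015115
sqrt(0.015115) = 0.122942
xi = 0.06 / 0.122942 = 0.488036
R = 1.6 * xi * H0 = 1.6 * 0.488036 * 3.23
R = 2.5222 m

2.5222


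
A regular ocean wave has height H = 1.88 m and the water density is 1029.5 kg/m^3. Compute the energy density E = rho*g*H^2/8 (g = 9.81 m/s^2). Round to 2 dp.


E = (1/8) * rho * g * H^2
E = (1/8) * 1029.5 * 9.81 * 1.88^2
E = 0.125 * 1029.5 * 9.81 * 3.5344
E = 4461.91 J/m^2

4461.91


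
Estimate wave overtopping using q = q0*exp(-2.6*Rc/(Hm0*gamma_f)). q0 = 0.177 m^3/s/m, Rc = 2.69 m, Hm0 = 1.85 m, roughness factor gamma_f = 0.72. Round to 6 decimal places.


q = q0 * exp(-2.6 * Rc / (Hm0 * gamma_f))
Exponent = -2.6 * 2.69 / (1.85 * 0.72)
= -2.6 * 2.69 / 1.3320
= -5.250751
exp(-5.250751) = 0.005244
q = 0.177 * 0.005244
q = 0.000928 m^3/s/m

0.000928


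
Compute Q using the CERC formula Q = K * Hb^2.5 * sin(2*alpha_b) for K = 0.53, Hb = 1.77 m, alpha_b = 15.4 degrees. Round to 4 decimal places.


Q = K * Hb^2.5 * sin(2 * alpha_b)
Hb^2.5 = 1.77^2.5 = 4.168052
sin(2 * 15.4) = sin(30.8) = 0.512043
Q = 0.53 * 4.168052 * 0.512043
Q = 1.1311 m^3/s

1.1311


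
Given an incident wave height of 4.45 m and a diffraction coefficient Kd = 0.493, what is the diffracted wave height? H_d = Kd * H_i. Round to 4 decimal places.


H_d = Kd * H_i
H_d = 0.493 * 4.45
H_d = 2.1939 m

2.1939


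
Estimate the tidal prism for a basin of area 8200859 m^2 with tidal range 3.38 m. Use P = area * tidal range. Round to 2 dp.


Tidal prism = Area * Tidal range
P = 8200859 * 3.38
P = 27718903.42 m^3

27718903.42


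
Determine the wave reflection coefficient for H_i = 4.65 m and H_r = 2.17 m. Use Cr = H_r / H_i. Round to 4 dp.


Cr = H_r / H_i
Cr = 2.17 / 4.65
Cr = 0.4667

0.4667


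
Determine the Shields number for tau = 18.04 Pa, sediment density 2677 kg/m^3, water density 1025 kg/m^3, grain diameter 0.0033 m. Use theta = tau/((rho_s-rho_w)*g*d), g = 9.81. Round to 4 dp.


theta = tau / ((rho_s - rho_w) * g * d)
rho_s - rho_w = 2677 - 1025 = 1652
Denominator = 1652 * 9.81 * 0.0033 = 53.480196
theta = 18.04 / 53.480196
theta = 0.3373

0.3373


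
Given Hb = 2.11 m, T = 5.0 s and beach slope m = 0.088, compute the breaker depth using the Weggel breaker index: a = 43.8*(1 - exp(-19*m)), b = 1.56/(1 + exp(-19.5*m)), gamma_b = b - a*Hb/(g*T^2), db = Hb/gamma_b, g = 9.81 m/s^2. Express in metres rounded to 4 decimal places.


a = 43.8 * (1 - exp(-19 * m))
exp(-19 * 0.088) = exp(-1.6720) = 0.187871
a = 43.8 * (1 - 0.187871) = 35.571252
b = 1.56 / (1 + exp(-19.5 * m))
exp(-19.5 * 0.088) = exp(-1.7160) = 0.179784
b = 1.56 / (1 + 0.179784) = 1.322276
Hb / (g * T^2) = 2.11 / (9.81 * 5.0^2) = 2.11 / 245.2500 = 0.00860347
gamma_b = b - a * Hb/(g*T^2) = 1.322276 - 35.571252 * 0.00860347 = 1.016240
db = Hb / gamma_b = 2.11 / 1.016240
db = 2.0763 m

2.0763


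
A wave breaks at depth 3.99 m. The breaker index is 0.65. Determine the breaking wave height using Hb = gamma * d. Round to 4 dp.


Hb = gamma * d
Hb = 0.65 * 3.99
Hb = 2.5935 m

2.5935


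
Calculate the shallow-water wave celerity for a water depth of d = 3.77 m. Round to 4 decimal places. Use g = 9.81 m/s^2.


Using the shallow-water approximation:
C = sqrt(g * d) = sqrt(9.81 * 3.77)
C = sqrt(36.9837)
C = 6.0814 m/s

6.0814


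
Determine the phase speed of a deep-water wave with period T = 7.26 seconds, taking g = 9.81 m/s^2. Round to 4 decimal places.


We use the deep-water celerity formula:
C = g * T / (2 * pi)
C = 9.81 * 7.26 / (2 * 3.14159...)
C = 71.220600 / 6.283185
C = 11.3351 m/s

11.3351


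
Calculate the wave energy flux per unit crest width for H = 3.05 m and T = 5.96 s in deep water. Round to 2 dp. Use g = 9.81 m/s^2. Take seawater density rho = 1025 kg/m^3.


P = rho * g^2 * H^2 * T / (32 * pi)
P = 1025 * 9.81^2 * 3.05^2 * 5.96 / (32 * pi)
P = 1025 * 96.2361 * 9.3025 * 5.96 / 100.53096
P = 54401.14 W/m

54401.14


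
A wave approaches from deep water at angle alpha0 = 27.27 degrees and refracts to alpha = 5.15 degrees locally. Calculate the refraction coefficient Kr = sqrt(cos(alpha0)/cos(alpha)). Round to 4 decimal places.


Kr = sqrt(cos(alpha0) / cos(alpha))
cos(27.27) = 0.888857
cos(5.15) = 0.995963
Kr = sqrt(0.888857 / 0.995963)
Kr = sqrt(0.892460)
Kr = 0.9447

0.9447


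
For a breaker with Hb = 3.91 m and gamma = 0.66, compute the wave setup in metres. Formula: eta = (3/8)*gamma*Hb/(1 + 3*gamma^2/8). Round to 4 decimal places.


eta = (3/8) * gamma * Hb / (1 + 3*gamma^2/8)
Numerator = (3/8) * 0.66 * 3.91 = 0.967725
Denominator = 1 + 3*0.66^2/8 = 1 + 0.163350 = 1.163350
eta = 0.967725 / 1.163350
eta = 0.8318 m

0.8318


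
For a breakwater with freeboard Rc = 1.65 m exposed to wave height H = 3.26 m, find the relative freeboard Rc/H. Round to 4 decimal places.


Relative freeboard = Rc / H
= 1.65 / 3.26
= 0.5061

0.5061


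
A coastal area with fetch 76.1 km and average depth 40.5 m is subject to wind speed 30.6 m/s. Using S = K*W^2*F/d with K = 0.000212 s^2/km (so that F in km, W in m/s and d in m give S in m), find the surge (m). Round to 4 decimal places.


S = K * W^2 * F / d
W^2 = 30.6^2 = 936.36
S = 0.000212 * 936.36 * 76.1 / 40.5
Numerator = 0.000212 * 936.36 * 76.1 = 15.106483
S = 15.106483 / 40.5 = 0.3730 m

0.3730


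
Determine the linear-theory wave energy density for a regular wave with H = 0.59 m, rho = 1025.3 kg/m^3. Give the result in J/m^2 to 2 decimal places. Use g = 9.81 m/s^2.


E = (1/8) * rho * g * H^2
E = (1/8) * 1025.3 * 9.81 * 0.59^2
E = 0.125 * 1025.3 * 9.81 * 0.3481
E = 437.66 J/m^2

437.66


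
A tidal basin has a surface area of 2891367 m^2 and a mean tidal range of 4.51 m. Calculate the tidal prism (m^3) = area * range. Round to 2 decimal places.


Tidal prism = Area * Tidal range
P = 2891367 * 4.51
P = 13040065.17 m^3

13040065.17


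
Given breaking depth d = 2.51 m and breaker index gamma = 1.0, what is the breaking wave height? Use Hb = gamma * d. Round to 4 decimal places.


Hb = gamma * d
Hb = 1.0 * 2.51
Hb = 2.5100 m

2.5100


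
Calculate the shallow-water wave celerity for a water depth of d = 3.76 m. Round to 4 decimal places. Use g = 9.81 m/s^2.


Using the shallow-water approximation:
C = sqrt(g * d) = sqrt(9.81 * 3.76)
C = sqrt(36.8856)
C = 6.0734 m/s

6.0734


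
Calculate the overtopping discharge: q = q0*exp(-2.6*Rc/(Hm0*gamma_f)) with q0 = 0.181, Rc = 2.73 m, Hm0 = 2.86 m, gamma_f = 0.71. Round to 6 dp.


q = q0 * exp(-2.6 * Rc / (Hm0 * gamma_f))
Exponent = -2.6 * 2.73 / (2.86 * 0.71)
= -2.6 * 2.73 / 2.0306
= -3.495519
exp(-3.495519) = 0.030333
q = 0.181 * 0.030333
q = 0.005490 m^3/s/m

0.005490


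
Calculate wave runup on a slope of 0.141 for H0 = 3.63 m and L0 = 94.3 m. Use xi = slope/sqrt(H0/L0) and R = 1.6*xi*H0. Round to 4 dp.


xi = slope / sqrt(H0/L0)
H0/L0 = 3.63/94.3 = 0.038494
sqrt(0.038494) = 0.196199
xi = 0.141 / 0.196199 = 0.718657
R = 1.6 * xi * H0 = 1.6 * 0.718657 * 3.63
R = 4.1740 m

4.1740


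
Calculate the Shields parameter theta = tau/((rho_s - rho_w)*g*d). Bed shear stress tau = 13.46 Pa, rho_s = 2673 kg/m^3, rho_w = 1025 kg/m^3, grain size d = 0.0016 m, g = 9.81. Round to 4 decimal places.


theta = tau / ((rho_s - rho_w) * g * d)
rho_s - rho_w = 2673 - 1025 = 1648
Denominator = 1648 * 9.81 * 0.0016 = 25.867008
theta = 13.46 / 25.867008
theta = 0.5204

0.5204


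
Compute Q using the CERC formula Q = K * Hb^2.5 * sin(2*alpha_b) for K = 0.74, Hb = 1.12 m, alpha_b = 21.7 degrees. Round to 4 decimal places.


Q = K * Hb^2.5 * sin(2 * alpha_b)
Hb^2.5 = 1.12^2.5 = 1.327532
sin(2 * 21.7) = sin(43.4) = 0.687088
Q = 0.74 * 1.327532 * 0.687088
Q = 0.6750 m^3/s

0.6750


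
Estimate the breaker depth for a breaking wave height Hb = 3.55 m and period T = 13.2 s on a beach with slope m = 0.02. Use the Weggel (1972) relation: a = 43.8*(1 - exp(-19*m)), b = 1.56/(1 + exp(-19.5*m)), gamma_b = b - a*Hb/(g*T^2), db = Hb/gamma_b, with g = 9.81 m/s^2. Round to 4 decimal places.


a = 43.8 * (1 - exp(-19 * m))
exp(-19 * 0.02) = exp(-0.3800) = 0.683861
a = 43.8 * (1 - 0.683861) = 13.846870
b = 1.56 / (1 + exp(-19.5 * m))
exp(-19.5 * 0.02) = exp(-0.3900) = 0.677057
b = 1.56 / (1 + 0.677057) = 0.930201
Hb / (g * T^2) = 3.55 / (9.81 * 13.2^2) = 3.55 / 1709.2944 = 0.00207688
gamma_b = b - a * Hb/(g*T^2) = 0.930201 - 13.846870 * 0.00207688 = 0.901443
db = Hb / gamma_b = 3.55 / 0.901443
db = 3.9381 m

3.9381


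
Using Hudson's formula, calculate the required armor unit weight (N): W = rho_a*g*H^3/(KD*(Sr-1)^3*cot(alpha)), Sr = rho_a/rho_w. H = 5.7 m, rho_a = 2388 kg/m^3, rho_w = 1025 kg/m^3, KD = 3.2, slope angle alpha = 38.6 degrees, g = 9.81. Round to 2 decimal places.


Sr = rho_a / rho_w = 2388 / 1025 = 2.329756
(Sr - 1) = 1.329756
(Sr - 1)^3 = 2.351343
cot(38.6) = 1 / tan(38.6) = 1 / 0.798290 = 1.252678
Numerator = 2388 * 9.81 * 5.7^3 = 4338383.0720
Denominator = 3.2 * 2.351343 * 1.252678 = 9.425524
W = 4338383.0720 / 9.425524
W = 460280.28 N

460280.28


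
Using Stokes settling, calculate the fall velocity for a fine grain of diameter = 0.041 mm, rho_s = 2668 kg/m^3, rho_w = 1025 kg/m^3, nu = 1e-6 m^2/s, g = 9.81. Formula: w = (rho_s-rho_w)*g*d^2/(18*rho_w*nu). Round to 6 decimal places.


w = (rho_s - rho_w) * g * d^2 / (18 * rho_w * nu)
d = 0.041 mm = 0.000041 m
rho_s - rho_w = 2668 - 1025 = 1643
Numerator = 1643 * 9.81 * (0.000041)^2 = 0.000027094072
Denominator = 18 * 1025 * 1e-6 = 0.018450
w = 0.001469 m/s

0.001469


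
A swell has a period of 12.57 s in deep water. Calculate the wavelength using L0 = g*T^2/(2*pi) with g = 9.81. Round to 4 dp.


L0 = g * T^2 / (2 * pi)
L0 = 9.81 * 12.57^2 / (2 * pi)
L0 = 9.81 * 158.0049 / 6.28319
L0 = 1550.0281 / 6.28319
L0 = 246.6946 m

246.6946


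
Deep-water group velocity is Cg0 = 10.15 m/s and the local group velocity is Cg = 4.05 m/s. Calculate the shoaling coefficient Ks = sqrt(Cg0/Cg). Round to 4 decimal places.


Ks = sqrt(Cg0 / Cg)
Ks = sqrt(10.15 / 4.05)
Ks = sqrt(2.5062)
Ks = 1.5831

1.5831


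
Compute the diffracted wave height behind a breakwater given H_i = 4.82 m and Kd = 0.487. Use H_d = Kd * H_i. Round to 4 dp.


H_d = Kd * H_i
H_d = 0.487 * 4.82
H_d = 2.3473 m

2.3473


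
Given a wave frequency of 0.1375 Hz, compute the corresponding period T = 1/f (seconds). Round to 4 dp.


T = 1 / f
T = 1 / 0.1375
T = 7.2727 s

7.2727


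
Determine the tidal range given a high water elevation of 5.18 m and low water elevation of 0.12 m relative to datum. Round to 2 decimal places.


Tidal range = High water - Low water
Tidal range = 5.18 - (0.12)
Tidal range = 5.06 m

5.06


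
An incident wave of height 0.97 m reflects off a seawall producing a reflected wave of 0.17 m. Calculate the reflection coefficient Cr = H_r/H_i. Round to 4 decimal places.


Cr = H_r / H_i
Cr = 0.17 / 0.97
Cr = 0.1753

0.1753


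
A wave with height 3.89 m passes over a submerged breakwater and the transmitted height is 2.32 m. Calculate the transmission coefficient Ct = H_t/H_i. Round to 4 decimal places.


Ct = H_t / H_i
Ct = 2.32 / 3.89
Ct = 0.5964

0.5964


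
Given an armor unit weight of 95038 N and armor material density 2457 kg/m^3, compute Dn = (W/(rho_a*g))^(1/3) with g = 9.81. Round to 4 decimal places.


V = W / (rho_a * g)
V = 95038 / (2457 * 9.81)
V = 95038 / 24103.17
V = 3.942967 m^3
Dn = V^(1/3) = 3.942967^(1/3)
Dn = 1.5798 m

1.5798


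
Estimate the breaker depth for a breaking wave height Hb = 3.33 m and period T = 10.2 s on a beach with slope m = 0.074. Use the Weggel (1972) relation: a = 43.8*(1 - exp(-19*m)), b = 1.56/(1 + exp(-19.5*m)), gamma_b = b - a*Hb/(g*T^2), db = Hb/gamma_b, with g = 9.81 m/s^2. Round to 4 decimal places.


a = 43.8 * (1 - exp(-19 * m))
exp(-19 * 0.074) = exp(-1.4060) = 0.245122
a = 43.8 * (1 - 0.245122) = 33.063665
b = 1.56 / (1 + exp(-19.5 * m))
exp(-19.5 * 0.074) = exp(-1.4430) = 0.236218
b = 1.56 / (1 + 0.236218) = 1.261913
Hb / (g * T^2) = 3.33 / (9.81 * 10.2^2) = 3.33 / 1020.6324 = 0.00326268
gamma_b = b - a * Hb/(g*T^2) = 1.261913 - 33.063665 * 0.00326268 = 1.154037
db = Hb / gamma_b = 3.33 / 1.154037
db = 2.8855 m

2.8855


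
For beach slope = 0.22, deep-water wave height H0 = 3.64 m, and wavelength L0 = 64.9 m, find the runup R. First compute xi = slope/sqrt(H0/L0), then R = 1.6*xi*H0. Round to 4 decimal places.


xi = slope / sqrt(H0/L0)
H0/L0 = 3.64/64.9 = 0.056086
sqrt(0.056086) = 0.236825
xi = 0.22 / 0.236825 = 0.928954
R = 1.6 * xi * H0 = 1.6 * 0.928954 * 3.64
R = 5.4102 m

5.4102


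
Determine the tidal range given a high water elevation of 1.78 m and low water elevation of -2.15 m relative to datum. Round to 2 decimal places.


Tidal range = High water - Low water
Tidal range = 1.78 - (-2.15)
Tidal range = 3.93 m

3.93


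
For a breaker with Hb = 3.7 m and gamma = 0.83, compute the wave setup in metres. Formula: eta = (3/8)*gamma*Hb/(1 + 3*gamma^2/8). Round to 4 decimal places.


eta = (3/8) * gamma * Hb / (1 + 3*gamma^2/8)
Numerator = (3/8) * 0.83 * 3.7 = 1.151625
Denominator = 1 + 3*0.83^2/8 = 1 + 0.258338 = 1.258338
eta = 1.151625 / 1.258338
eta = 0.9152 m

0.9152


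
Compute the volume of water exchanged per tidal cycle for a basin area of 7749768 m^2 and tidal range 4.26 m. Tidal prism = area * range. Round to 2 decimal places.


Tidal prism = Area * Tidal range
P = 7749768 * 4.26
P = 33014011.68 m^3

33014011.68


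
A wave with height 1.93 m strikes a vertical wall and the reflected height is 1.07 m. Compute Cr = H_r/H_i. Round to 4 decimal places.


Cr = H_r / H_i
Cr = 1.07 / 1.93
Cr = 0.5544

0.5544


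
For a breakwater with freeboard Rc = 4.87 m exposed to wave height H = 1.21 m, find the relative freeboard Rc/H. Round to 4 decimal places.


Relative freeboard = Rc / H
= 4.87 / 1.21
= 4.0248

4.0248


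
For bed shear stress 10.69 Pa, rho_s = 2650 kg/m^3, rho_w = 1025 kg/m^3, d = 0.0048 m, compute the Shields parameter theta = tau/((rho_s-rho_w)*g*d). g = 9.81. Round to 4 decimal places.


theta = tau / ((rho_s - rho_w) * g * d)
rho_s - rho_w = 2650 - 1025 = 1625
Denominator = 1625 * 9.81 * 0.0048 = 76.518000
theta = 10.69 / 76.518000
theta = 0.1397

0.1397


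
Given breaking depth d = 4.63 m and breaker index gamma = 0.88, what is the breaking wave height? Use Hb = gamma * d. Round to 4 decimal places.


Hb = gamma * d
Hb = 0.88 * 4.63
Hb = 4.0744 m

4.0744


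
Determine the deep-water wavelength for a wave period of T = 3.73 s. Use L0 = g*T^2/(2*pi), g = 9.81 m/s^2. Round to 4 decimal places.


L0 = g * T^2 / (2 * pi)
L0 = 9.81 * 3.73^2 / (2 * pi)
L0 = 9.81 * 13.9129 / 6.28319
L0 = 136.4855 / 6.28319
L0 = 21.7223 m

21.7223


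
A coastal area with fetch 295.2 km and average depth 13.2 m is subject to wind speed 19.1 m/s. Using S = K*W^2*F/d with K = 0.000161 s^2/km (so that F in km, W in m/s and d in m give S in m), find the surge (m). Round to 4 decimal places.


S = K * W^2 * F / d
W^2 = 19.1^2 = 364.81
S = 0.000161 * 364.81 * 295.2 / 13.2
Numerator = 0.000161 * 364.81 * 295.2 = 17.338398
S = 17.338398 / 13.2 = 1.3135 m

1.3135


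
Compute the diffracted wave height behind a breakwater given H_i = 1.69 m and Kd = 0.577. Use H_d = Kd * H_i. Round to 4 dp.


H_d = Kd * H_i
H_d = 0.577 * 1.69
H_d = 0.9751 m

0.9751


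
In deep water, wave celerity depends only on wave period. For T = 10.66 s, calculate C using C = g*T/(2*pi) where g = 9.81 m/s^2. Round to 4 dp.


We use the deep-water celerity formula:
C = g * T / (2 * pi)
C = 9.81 * 10.66 / (2 * 3.14159...)
C = 104.574600 / 6.283185
C = 16.6436 m/s

16.6436


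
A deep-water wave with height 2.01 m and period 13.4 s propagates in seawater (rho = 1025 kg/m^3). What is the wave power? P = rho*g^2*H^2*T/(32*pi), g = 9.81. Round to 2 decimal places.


P = rho * g^2 * H^2 * T / (32 * pi)
P = 1025 * 9.81^2 * 2.01^2 * 13.4 / (32 * pi)
P = 1025 * 96.2361 * 4.0401 * 13.4 / 100.53096
P = 53120.11 W/m

53120.11


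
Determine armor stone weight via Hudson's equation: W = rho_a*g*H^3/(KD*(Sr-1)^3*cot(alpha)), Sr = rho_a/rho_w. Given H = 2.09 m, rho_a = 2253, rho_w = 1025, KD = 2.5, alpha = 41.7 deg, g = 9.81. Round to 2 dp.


Sr = rho_a / rho_w = 2253 / 1025 = 2.198049
(Sr - 1) = 1.198049
(Sr - 1)^3 = 1.719584
cot(41.7) = 1 / tan(41.7) = 1 / 0.890967 = 1.122375
Numerator = 2253 * 9.81 * 2.09^3 = 201775.7905
Denominator = 2.5 * 1.719584 * 1.122375 = 4.825048
W = 201775.7905 / 4.825048
W = 41818.40 N

41818.40


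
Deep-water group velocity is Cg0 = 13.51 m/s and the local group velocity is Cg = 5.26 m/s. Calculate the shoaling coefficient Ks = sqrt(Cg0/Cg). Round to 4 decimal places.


Ks = sqrt(Cg0 / Cg)
Ks = sqrt(13.51 / 5.26)
Ks = sqrt(2.5684)
Ks = 1.6026

1.6026


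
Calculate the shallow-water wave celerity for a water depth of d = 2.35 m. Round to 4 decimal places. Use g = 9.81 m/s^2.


Using the shallow-water approximation:
C = sqrt(g * d) = sqrt(9.81 * 2.35)
C = sqrt(23.0535)
C = 4.8014 m/s

4.8014


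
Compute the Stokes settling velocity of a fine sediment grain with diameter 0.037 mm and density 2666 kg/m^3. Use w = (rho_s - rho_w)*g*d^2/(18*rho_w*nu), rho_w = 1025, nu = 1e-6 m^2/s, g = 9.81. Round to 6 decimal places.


w = (rho_s - rho_w) * g * d^2 / (18 * rho_w * nu)
d = 0.037 mm = 0.000037 m
rho_s - rho_w = 2666 - 1025 = 1641
Numerator = 1641 * 9.81 * (0.000037)^2 = 0.000022038449
Denominator = 18 * 1025 * 1e-6 = 0.018450
w = 0.001194 m/s

0.001194


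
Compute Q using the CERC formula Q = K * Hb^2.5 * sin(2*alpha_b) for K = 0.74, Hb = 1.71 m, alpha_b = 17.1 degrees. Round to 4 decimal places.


Q = K * Hb^2.5 * sin(2 * alpha_b)
Hb^2.5 = 1.71^2.5 = 3.823757
sin(2 * 17.1) = sin(34.2) = 0.562083
Q = 0.74 * 3.823757 * 0.562083
Q = 1.5905 m^3/s

1.5905


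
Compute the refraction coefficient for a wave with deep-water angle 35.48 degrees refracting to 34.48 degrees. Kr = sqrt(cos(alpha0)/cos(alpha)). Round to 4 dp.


Kr = sqrt(cos(alpha0) / cos(alpha))
cos(35.48) = 0.814318
cos(34.48) = 0.824324
Kr = sqrt(0.814318 / 0.824324)
Kr = sqrt(0.987862)
Kr = 0.9939

0.9939


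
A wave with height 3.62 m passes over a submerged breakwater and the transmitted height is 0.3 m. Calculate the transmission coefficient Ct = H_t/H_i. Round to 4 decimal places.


Ct = H_t / H_i
Ct = 0.3 / 3.62
Ct = 0.0829

0.0829
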